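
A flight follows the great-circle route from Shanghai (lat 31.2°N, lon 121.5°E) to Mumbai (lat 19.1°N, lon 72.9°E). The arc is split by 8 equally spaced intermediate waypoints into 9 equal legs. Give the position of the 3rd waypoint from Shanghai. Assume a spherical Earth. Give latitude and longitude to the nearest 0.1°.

≈ lat 29.1°N, lon 104.2°E

Write both endpoints as unit vectors p₁, p₂ with components (cos φ cos λ, cos φ sin λ, sin φ).
The central angle between the endpoints is δ = arccos(p₁·p₂) ≈ 0.790 rad (45.2°).
Interpolate at f = 3/9 with slerp weights a = sin((1−f)δ)/sin δ ≈ 0.708, b = sin(fδ)/sin δ ≈ 0.366.
p = a·p₁ + b·p₂ ≈ (-0.214, 0.847, 0.486); φ = arcsin(p_z) ≈ 29.11°, λ = atan2(p_y, p_x) ≈ 104.21°.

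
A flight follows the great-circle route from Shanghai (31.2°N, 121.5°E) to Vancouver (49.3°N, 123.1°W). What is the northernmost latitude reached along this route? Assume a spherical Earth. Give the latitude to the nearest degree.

The great circle lies in the plane with unit normal n̂ = (p₁ × p₂)/|p₁ × p₂|.
Here n̂_z ≈ +0.510; the vertex latitude is φ_max = arccos|n̂_z| ≈ 59.3°.
Check via Clairaut: cos φ_max = |cos φ₁| · sin C = cos(31.2°)·sin(36.6°) ≈ 0.510, again giving ≈ 59.3°.

≈ 59°N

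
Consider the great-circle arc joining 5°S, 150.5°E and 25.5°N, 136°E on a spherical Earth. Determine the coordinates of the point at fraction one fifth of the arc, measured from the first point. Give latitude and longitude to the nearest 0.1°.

≈ 1.1°N, 147.8°E

From cos δ = sin φ₁ sin φ₂ + cos φ₁ cos φ₂ cos Δλ, the central angle is δ ≈ 0.586 rad (33.6°).
Interpolate at f = 1/5 with slerp weights a = sin((1−f)δ)/sin δ ≈ 0.817, b = sin(fδ)/sin δ ≈ 0.211.
p = a·p₁ + b·p₂ ≈ (-0.846, 0.533, 0.020); φ = arcsin(p_z) ≈ 1.14°, λ = atan2(p_y, p_x) ≈ 147.76°.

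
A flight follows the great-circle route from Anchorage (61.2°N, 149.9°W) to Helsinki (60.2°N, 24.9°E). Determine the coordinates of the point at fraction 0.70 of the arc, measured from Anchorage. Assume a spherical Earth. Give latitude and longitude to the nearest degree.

Write both endpoints as unit vectors p₁, p₂ with components (cos φ cos λ, cos φ sin λ, sin φ).
The central angle between the endpoints is δ = arccos(p₁·p₂) ≈ 1.022 rad (58.5°).
Interpolate at f = 0.70 with slerp weights a = sin((1−f)δ)/sin δ ≈ 0.354, b = sin(fδ)/sin δ ≈ 0.769.
p = a·p₁ + b·p₂ ≈ (0.199, 0.075, 0.977); φ = arcsin(p_z) ≈ 77.71°, λ = atan2(p_y, p_x) ≈ 20.74°.

≈ (78°N, 21°E)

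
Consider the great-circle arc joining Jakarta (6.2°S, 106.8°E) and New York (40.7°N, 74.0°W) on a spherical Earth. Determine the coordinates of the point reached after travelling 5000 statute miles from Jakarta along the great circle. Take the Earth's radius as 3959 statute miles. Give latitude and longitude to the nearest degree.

≈ 66°N, 109°E

The haversine formula gives a central angle δ ≈ 2.539 rad (145.5°) between the endpoints. The total great-circle distance is δ·R ≈ 2.539 × 3959 ≈ 10053 mi, so the target fraction is f = 5000/10053 ≈ 0.497.
Interpolate at f ≈ 0.497 with slerp weights a = sin((1−f)δ)/sin δ ≈ 1.689, b = sin(fδ)/sin δ ≈ 1.682.
p = a·p₁ + b·p₂ ≈ (-0.134, 0.382, 0.915); φ = arcsin(p_z) ≈ 66.14°, λ = atan2(p_y, p_x) ≈ 109.32°.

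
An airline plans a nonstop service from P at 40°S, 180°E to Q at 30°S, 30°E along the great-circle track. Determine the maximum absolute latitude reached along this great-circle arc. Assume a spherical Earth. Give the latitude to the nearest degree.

≈ 70°S

The great circle lies in the plane with unit normal n̂ = (p₁ × p₂)/|p₁ × p₂|.
Here n̂_z ≈ -0.343; the vertex latitude is φ_max = arccos|n̂_z| ≈ 69.9°.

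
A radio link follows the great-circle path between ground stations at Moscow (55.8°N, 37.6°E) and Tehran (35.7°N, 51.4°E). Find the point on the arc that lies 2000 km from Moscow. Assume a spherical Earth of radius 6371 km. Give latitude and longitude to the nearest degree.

≈ 40°N, 49°E

Convert each endpoint to a unit vector on the sphere (x = cos φ cos λ, y = cos φ sin λ, z = sin φ).
The central angle between the endpoints is δ = arccos(p₁·p₂) ≈ 0.387 rad (22.2°). The total great-circle distance is δ·R ≈ 0.387 × 6371 ≈ 2468 km, so the target fraction is f = 2000/2468 ≈ 0.810.
Interpolate at f ≈ 0.810 with slerp weights a = sin((1−f)δ)/sin δ ≈ 0.194, b = sin(fδ)/sin δ ≈ 0.818.
p = a·p₁ + b·p₂ ≈ (0.501, 0.585, 0.638); φ = arcsin(p_z) ≈ 39.62°, λ = atan2(p_y, p_x) ≈ 49.46°.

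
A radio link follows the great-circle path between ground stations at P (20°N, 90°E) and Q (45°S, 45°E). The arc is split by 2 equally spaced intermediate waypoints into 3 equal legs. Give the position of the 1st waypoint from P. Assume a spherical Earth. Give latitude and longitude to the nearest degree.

≈ (2°S, 77°E)

Convert each endpoint to a unit vector on the sphere (x = cos φ cos λ, y = cos φ sin λ, z = sin φ).
The central angle between the endpoints is δ = arccos(p₁·p₂) ≈ 1.341 rad (76.8°).
Interpolate at f = 1/3 with slerp weights a = sin((1−f)δ)/sin δ ≈ 0.801, b = sin(fδ)/sin δ ≈ 0.444.
p = a·p₁ + b·p₂ ≈ (0.222, 0.974, -0.040); φ = arcsin(p_z) ≈ -2.30°, λ = atan2(p_y, p_x) ≈ 77.17°.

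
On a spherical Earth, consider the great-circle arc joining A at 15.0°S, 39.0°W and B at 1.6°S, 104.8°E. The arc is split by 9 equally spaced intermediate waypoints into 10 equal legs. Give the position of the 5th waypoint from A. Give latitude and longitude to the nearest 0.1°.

The haversine formula gives a central angle δ ≈ 2.453 rad (140.5°) between the endpoints.
Interpolate at f = 5/10 with slerp weights a = sin((1−f)δ)/sin δ ≈ 1.481, b = sin(fδ)/sin δ ≈ 1.481.
p = a·p₁ + b·p₂ ≈ (0.733, 0.531, -0.425); φ = arcsin(p_z) ≈ -25.12°, λ = atan2(p_y, p_x) ≈ 35.90°.

≈ 25.1°S, 35.9°E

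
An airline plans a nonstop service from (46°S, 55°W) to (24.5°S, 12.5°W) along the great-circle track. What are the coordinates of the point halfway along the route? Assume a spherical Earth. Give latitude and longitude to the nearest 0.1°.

Write both endpoints as unit vectors p₁, p₂ with components (cos φ cos λ, cos φ sin λ, sin φ).
The central angle between the endpoints is δ = arccos(p₁·p₂) ≈ 0.701 rad (40.2°).
Interpolate at f = 1/2 with slerp weights a = sin((1−f)δ)/sin δ ≈ 0.532, b = sin(fδ)/sin δ ≈ 0.532.
p = a·p₁ + b·p₂ ≈ (0.685, -0.408, -0.604); φ = arcsin(p_z) ≈ -37.14°, λ = atan2(p_y, p_x) ≈ -30.76°.

≈ (37.1°S, 30.8°W)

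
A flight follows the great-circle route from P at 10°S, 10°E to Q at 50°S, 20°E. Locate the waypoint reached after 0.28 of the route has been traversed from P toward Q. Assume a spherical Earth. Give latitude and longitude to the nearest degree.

Convert each endpoint to a unit vector on the sphere (x = cos φ cos λ, y = cos φ sin λ, z = sin φ).
The central angle between the endpoints is δ = arccos(p₁·p₂) ≈ 0.713 rad (40.8°).
Interpolate at f = 0.28 with slerp weights a = sin((1−f)δ)/sin δ ≈ 0.751, b = sin(fδ)/sin δ ≈ 0.303.
p = a·p₁ + b·p₂ ≈ (0.911, 0.195, -0.363); φ = arcsin(p_z) ≈ -21.26°, λ = atan2(p_y, p_x) ≈ 12.08°.

≈ 21°S, 12°E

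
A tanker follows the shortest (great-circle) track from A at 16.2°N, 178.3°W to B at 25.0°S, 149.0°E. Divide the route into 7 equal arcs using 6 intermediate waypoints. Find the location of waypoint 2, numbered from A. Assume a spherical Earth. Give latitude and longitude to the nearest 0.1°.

≈ 4.4°N, 172.5°E

Convert each endpoint to a unit vector on the sphere (x = cos φ cos λ, y = cos φ sin λ, z = sin φ).
The central angle between the endpoints is δ = arccos(p₁·p₂) ≈ 0.909 rad (52.1°).
Interpolate at f = 2/7 with slerp weights a = sin((1−f)δ)/sin δ ≈ 0.766, b = sin(fδ)/sin δ ≈ 0.326.
p = a·p₁ + b·p₂ ≈ (-0.989, 0.130, 0.076); φ = arcsin(p_z) ≈ 4.37°, λ = atan2(p_y, p_x) ≈ 172.50°.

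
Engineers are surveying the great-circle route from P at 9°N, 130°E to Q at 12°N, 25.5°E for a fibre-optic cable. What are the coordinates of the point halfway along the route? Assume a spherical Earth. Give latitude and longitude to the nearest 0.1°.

≈ 16.8°N, 78.1°E

Write both endpoints as unit vectors p₁, p₂ with components (cos φ cos λ, cos φ sin λ, sin φ).
The central angle between the endpoints is δ = arccos(p₁·p₂) ≈ 1.782 rad (102.1°).
Interpolate at f = 1/2 with slerp weights a = sin((1−f)δ)/sin δ ≈ 0.795, b = sin(fδ)/sin δ ≈ 0.795.
p = a·p₁ + b·p₂ ≈ (0.197, 0.937, 0.290); φ = arcsin(p_z) ≈ 16.84°, λ = atan2(p_y, p_x) ≈ 78.11°.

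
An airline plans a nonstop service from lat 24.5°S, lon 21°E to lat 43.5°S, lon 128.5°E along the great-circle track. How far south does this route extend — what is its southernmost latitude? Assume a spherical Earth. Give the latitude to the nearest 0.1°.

≈ 50.8°S

The great circle lies in the plane with unit normal n̂ = (p₁ × p₂)/|p₁ × p₂|.
Here n̂_z ≈ +0.632; the vertex latitude is φ_max = arccos|n̂_z| ≈ 50.8°.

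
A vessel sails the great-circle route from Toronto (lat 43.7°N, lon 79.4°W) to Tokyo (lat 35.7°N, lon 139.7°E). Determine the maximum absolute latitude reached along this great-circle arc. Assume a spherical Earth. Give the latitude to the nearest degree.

The great circle lies in the plane with unit normal n̂ = (p₁ × p₂)/|p₁ × p₂|.
Here n̂_z ≈ -0.371; the vertex latitude is φ_max = arccos|n̂_z| ≈ 68.2°.

≈ 68°N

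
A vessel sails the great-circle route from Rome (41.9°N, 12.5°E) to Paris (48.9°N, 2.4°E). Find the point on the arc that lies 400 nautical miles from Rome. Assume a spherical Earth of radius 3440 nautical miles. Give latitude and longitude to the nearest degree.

Write both endpoints as unit vectors p₁, p₂ with components (cos φ cos λ, cos φ sin λ, sin φ).
The central angle between the endpoints is δ = arccos(p₁·p₂) ≈ 0.174 rad (9.9°). The total great-circle distance is δ·R ≈ 0.174 × 3440 ≈ 597 nmi, so the target fraction is f = 400/597 ≈ 0.670.
Interpolate at f ≈ 0.670 with slerp weights a = sin((1−f)δ)/sin δ ≈ 0.332, b = sin(fδ)/sin δ ≈ 0.672.
p = a·p₁ + b·p₂ ≈ (0.682, 0.072, 0.728); φ = arcsin(p_z) ≈ 46.69°, λ = atan2(p_y, p_x) ≈ 6.02°.

≈ 47°N, 6°E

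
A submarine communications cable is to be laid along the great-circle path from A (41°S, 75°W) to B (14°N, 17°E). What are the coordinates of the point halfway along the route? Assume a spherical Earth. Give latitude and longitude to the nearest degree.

Write both endpoints as unit vectors p₁, p₂ with components (cos φ cos λ, cos φ sin λ, sin φ).
The central angle between the endpoints is δ = arccos(p₁·p₂) ≈ 1.756 rad (100.6°).
Interpolate at f = 1/2 with slerp weights a = sin((1−f)δ)/sin δ ≈ 0.783, b = sin(fδ)/sin δ ≈ 0.783.
p = a·p₁ + b·p₂ ≈ (0.879, -0.349, -0.324); φ = arcsin(p_z) ≈ -18.92°, λ = atan2(p_y, p_x) ≈ -21.63°.

≈ (19°S, 22°W)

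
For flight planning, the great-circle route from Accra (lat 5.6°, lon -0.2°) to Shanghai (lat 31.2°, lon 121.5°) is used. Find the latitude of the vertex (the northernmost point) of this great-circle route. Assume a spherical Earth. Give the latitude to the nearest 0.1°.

The great circle lies in the plane with unit normal n̂ = (p₁ × p₂)/|p₁ × p₂|.
Here n̂_z ≈ +0.789; the vertex latitude is φ_max = arccos|n̂_z| ≈ 37.9°.
Check via Clairaut: cos φ_max = |cos φ₁| · sin C = cos(5.6°)·sin(52.5°) ≈ 0.789, again giving ≈ 37.9°.

≈ 37.9°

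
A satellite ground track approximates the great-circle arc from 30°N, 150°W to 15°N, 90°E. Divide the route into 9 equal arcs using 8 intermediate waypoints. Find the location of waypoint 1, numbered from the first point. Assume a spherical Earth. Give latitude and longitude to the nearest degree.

≈ 35°N, 163°W

Convert each endpoint to a unit vector on the sphere (x = cos φ cos λ, y = cos φ sin λ, z = sin φ).
The central angle between the endpoints is δ = arccos(p₁·p₂) ≈ 1.864 rad (106.8°).
Interpolate at f = 1/9 with slerp weights a = sin((1−f)δ)/sin δ ≈ 1.041, b = sin(fδ)/sin δ ≈ 0.215.
p = a·p₁ + b·p₂ ≈ (-0.781, -0.243, 0.576); φ = arcsin(p_z) ≈ 35.16°, λ = atan2(p_y, p_x) ≈ -162.70°.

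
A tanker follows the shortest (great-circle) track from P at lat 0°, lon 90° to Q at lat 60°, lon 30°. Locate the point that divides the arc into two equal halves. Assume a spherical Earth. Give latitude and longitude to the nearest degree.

Write both endpoints as unit vectors p₁, p₂ with components (cos φ cos λ, cos φ sin λ, sin φ).
The central angle between the endpoints is δ = arccos(p₁·p₂) ≈ 1.318 rad (75.5°).
Interpolate at f = 1/2 with slerp weights a = sin((1−f)δ)/sin δ ≈ 0.632, b = sin(fδ)/sin δ ≈ 0.632.
p = a·p₁ + b·p₂ ≈ (0.274, 0.791, 0.548); φ = arcsin(p_z) ≈ 33.21°, λ = atan2(p_y, p_x) ≈ 70.89°.

≈ lat 33°, lon 71°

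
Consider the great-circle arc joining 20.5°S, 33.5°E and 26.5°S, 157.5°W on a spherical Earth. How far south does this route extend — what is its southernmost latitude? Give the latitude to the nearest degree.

The great circle lies in the plane with unit normal n̂ = (p₁ × p₂)/|p₁ × p₂|.
Here n̂_z ≈ +0.215; the vertex latitude is φ_max = arccos|n̂_z| ≈ 77.6°.
Check via Clairaut: cos φ_max = |cos φ₁| · sin C = cos(20.5°)·sin(166.8°) ≈ 0.215, again giving ≈ 77.6°.

≈ 78°S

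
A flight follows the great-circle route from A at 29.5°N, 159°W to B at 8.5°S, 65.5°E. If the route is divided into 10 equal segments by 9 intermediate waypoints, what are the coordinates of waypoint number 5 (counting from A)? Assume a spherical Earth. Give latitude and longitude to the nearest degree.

Convert each endpoint to a unit vector on the sphere (x = cos φ cos λ, y = cos φ sin λ, z = sin φ).
The central angle between the endpoints is δ = arccos(p₁·p₂) ≈ 2.328 rad (133.4°).
Interpolate at f = 5/10 with slerp weights a = sin((1−f)δ)/sin δ ≈ 1.263, b = sin(fδ)/sin δ ≈ 1.263.
p = a·p₁ + b·p₂ ≈ (-0.508, 0.743, 0.435); φ = arcsin(p_z) ≈ 25.81°, λ = atan2(p_y, p_x) ≈ 124.38°.

≈ 26°N, 124°E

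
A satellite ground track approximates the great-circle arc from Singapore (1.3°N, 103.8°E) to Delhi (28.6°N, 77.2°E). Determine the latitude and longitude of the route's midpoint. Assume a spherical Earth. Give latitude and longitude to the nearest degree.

Convert each endpoint to a unit vector on the sphere (x = cos φ cos λ, y = cos φ sin λ, z = sin φ).
The central angle between the endpoints is δ = arccos(p₁·p₂) ≈ 0.651 rad (37.3°).
Interpolate at f = 1/2 with slerp weights a = sin((1−f)δ)/sin δ ≈ 0.528, b = sin(fδ)/sin δ ≈ 0.528.
p = a·p₁ + b·p₂ ≈ (-0.023, 0.964, 0.265); φ = arcsin(p_z) ≈ 15.34°, λ = atan2(p_y, p_x) ≈ 91.38°.

≈ (15°N, 91°E)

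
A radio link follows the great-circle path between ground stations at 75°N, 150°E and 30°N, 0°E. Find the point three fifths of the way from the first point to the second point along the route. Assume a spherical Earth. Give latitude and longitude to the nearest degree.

≈ 59°N, 7°E

Write both endpoints as unit vectors p₁, p₂ with components (cos φ cos λ, cos φ sin λ, sin φ).
The central angle between the endpoints is δ = arccos(p₁·p₂) ≈ 1.278 rad (73.2°).
Interpolate at f = 3/5 with slerp weights a = sin((1−f)δ)/sin δ ≈ 0.511, b = sin(fδ)/sin δ ≈ 0.725.
p = a·p₁ + b·p₂ ≈ (0.513, 0.066, 0.856); φ = arcsin(p_z) ≈ 58.85°, λ = atan2(p_y, p_x) ≈ 7.34°.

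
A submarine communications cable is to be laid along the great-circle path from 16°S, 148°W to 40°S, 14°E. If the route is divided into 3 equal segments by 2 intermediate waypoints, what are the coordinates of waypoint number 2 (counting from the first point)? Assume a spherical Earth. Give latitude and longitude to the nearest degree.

Convert each endpoint to a unit vector on the sphere (x = cos φ cos λ, y = cos φ sin λ, z = sin φ).
The central angle between the endpoints is δ = arccos(p₁·p₂) ≈ 2.121 rad (121.5°).
Interpolate at f = 2/3 with slerp weights a = sin((1−f)δ)/sin δ ≈ 0.762, b = sin(fδ)/sin δ ≈ 1.159.
p = a·p₁ + b·p₂ ≈ (0.240, -0.174, -0.955); φ = arcsin(p_z) ≈ -72.77°, λ = atan2(p_y, p_x) ≈ -35.85°.

≈ 73°S, 36°W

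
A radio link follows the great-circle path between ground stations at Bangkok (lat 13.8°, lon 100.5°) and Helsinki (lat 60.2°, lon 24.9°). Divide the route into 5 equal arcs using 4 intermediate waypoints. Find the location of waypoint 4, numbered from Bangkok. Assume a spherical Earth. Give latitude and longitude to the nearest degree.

Convert each endpoint to a unit vector on the sphere (x = cos φ cos λ, y = cos φ sin λ, z = sin φ).
The central angle between the endpoints is δ = arccos(p₁·p₂) ≈ 1.238 rad (70.9°).
Interpolate at f = 4/5 with slerp weights a = sin((1−f)δ)/sin δ ≈ 0.259, b = sin(fδ)/sin δ ≈ 0.885.
p = a·p₁ + b·p₂ ≈ (0.353, 0.433, 0.830); φ = arcsin(p_z) ≈ 56.06°, λ = atan2(p_y, p_x) ≈ 50.80°.

≈ lat 56°, lon 51°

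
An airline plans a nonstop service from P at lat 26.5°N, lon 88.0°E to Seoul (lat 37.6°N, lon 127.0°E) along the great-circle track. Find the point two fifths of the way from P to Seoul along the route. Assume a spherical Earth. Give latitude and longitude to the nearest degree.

From cos δ = sin φ₁ sin φ₂ + cos φ₁ cos φ₂ cos Δλ, the central angle is δ ≈ 0.604 rad (34.6°).
Interpolate at f = 2/5 with slerp weights a = sin((1−f)δ)/sin δ ≈ 0.624, b = sin(fδ)/sin δ ≈ 0.421.
p = a·p₁ + b·p₂ ≈ (-0.181, 0.825, 0.536); φ = arcsin(p_z) ≈ 32.38°, λ = atan2(p_y, p_x) ≈ 102.40°.

≈ lat 32°N, lon 102°E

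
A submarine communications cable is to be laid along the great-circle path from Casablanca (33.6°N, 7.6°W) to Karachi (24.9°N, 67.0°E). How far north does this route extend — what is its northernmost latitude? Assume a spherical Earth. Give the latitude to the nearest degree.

The great circle lies in the plane with unit normal n̂ = (p₁ × p₂)/|p₁ × p₂|.
Here n̂_z ≈ +0.808; the vertex latitude is φ_max = arccos|n̂_z| ≈ 36.1°.
Check via Clairaut: cos φ_max = |cos φ₁| · sin C = cos(33.6°)·sin(76.0°) ≈ 0.808, again giving ≈ 36.1°.

≈ 36°N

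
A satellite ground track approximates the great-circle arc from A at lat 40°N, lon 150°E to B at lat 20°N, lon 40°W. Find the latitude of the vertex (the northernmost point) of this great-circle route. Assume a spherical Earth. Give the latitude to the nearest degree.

The great circle lies in the plane with unit normal n̂ = (p₁ × p₂)/|p₁ × p₂|.
Here n̂_z ≈ +0.143; the vertex latitude is φ_max = arccos|n̂_z| ≈ 81.8°.
Check via Clairaut: cos φ_max = |cos φ₁| · sin C = cos(40.0°)·sin(10.8°) ≈ 0.143, again giving ≈ 81.8°.

≈ 82°N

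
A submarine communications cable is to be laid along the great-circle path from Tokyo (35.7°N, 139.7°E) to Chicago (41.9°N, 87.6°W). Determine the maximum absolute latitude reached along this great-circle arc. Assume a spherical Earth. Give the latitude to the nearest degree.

The great circle lies in the plane with unit normal n̂ = (p₁ × p₂)/|p₁ × p₂|.
Here n̂_z ≈ +0.444; the vertex latitude is φ_max = arccos|n̂_z| ≈ 63.6°.
Check via Clairaut: cos φ_max = |cos φ₁| · sin C = cos(35.7°)·sin(33.2°) ≈ 0.444, again giving ≈ 63.6°.

≈ 64°N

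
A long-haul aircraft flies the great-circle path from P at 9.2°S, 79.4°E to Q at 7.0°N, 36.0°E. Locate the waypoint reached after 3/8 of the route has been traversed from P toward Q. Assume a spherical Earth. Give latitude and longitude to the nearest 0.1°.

Write both endpoints as unit vectors p₁, p₂ with components (cos φ cos λ, cos φ sin λ, sin φ).
The central angle between the endpoints is δ = arccos(p₁·p₂) ≈ 0.806 rad (46.2°).
Interpolate at f = 3/8 with slerp weights a = sin((1−f)δ)/sin δ ≈ 0.669, b = sin(fδ)/sin δ ≈ 0.413.
p = a·p₁ + b·p₂ ≈ (0.453, 0.890, -0.057); φ = arcsin(p_z) ≈ -3.25°, λ = atan2(p_y, p_x) ≈ 63.03°.

≈ 3.2°S, 63.0°E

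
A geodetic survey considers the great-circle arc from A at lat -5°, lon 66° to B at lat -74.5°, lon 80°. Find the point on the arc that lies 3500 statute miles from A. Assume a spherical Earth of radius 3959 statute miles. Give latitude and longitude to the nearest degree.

≈ lat -55°, lon 71°

From cos δ = sin φ₁ sin φ₂ + cos φ₁ cos φ₂ cos Δλ, the central angle is δ ≈ 1.221 rad (70.0°). The total great-circle distance is δ·R ≈ 1.221 × 3959 ≈ 4836 mi, so the target fraction is f = 3500/4836 ≈ 0.724.
Interpolate at f ≈ 0.724 with slerp weights a = sin((1−f)δ)/sin δ ≈ 0.352, b = sin(fδ)/sin δ ≈ 0.823.
p = a·p₁ + b·p₂ ≈ (0.181, 0.537, -0.824); φ = arcsin(p_z) ≈ -55.47°, λ = atan2(p_y, p_x) ≈ 71.39°.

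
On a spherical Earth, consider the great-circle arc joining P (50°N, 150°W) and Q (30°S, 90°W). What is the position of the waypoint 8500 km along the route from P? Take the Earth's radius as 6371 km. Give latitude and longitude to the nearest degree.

The haversine formula gives a central angle δ ≈ 1.676 rad (96.0°) between the endpoints. The total great-circle distance is δ·R ≈ 1.676 × 6371 ≈ 10676 km, so the target fraction is f = 8500/10676 ≈ 0.796.
Interpolate at f ≈ 0.796 with slerp weights a = sin((1−f)δ)/sin δ ≈ 0.337, b = sin(fδ)/sin δ ≈ 0.978.
p = a·p₁ + b·p₂ ≈ (-0.187, -0.955, -0.231); φ = arcsin(p_z) ≈ -13.34°, λ = atan2(p_y, p_x) ≈ -101.11°.

≈ (13°S, 101°W)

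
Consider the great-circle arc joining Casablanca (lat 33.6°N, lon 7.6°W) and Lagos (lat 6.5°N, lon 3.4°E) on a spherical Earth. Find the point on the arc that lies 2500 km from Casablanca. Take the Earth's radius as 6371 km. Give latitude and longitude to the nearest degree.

Convert each endpoint to a unit vector on the sphere (x = cos φ cos λ, y = cos φ sin λ, z = sin φ).
The central angle between the endpoints is δ = arccos(p₁·p₂) ≈ 0.505 rad (29.0°). The total great-circle distance is δ·R ≈ 0.505 × 6371 ≈ 3220 km, so the target fraction is f = 2500/3220 ≈ 0.777.
Interpolate at f ≈ 0.777 with slerp weights a = sin((1−f)δ)/sin δ ≈ 0.233, b = sin(fδ)/sin δ ≈ 0.790.
p = a·p₁ + b·p₂ ≈ (0.976, 0.021, 0.218); φ = arcsin(p_z) ≈ 12.61°, λ = atan2(p_y, p_x) ≈ 1.23°.

≈ lat 13°N, lon 1°E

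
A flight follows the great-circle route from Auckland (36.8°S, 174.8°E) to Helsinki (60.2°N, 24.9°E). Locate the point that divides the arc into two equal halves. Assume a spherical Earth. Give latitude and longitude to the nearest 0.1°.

≈ (31.0°N, 140.9°E)

Write both endpoints as unit vectors p₁, p₂ with components (cos φ cos λ, cos φ sin λ, sin φ).
The central angle between the endpoints is δ = arccos(p₁·p₂) ≈ 2.614 rad (149.8°).
Interpolate at f = 1/2 with slerp weights a = sin((1−f)δ)/sin δ ≈ 1.918, b = sin(fδ)/sin δ ≈ 1.918.
p = a·p₁ + b·p₂ ≈ (-0.665, 0.541, 0.515); φ = arcsin(p_z) ≈ 31.03°, λ = atan2(p_y, p_x) ≈ 140.89°.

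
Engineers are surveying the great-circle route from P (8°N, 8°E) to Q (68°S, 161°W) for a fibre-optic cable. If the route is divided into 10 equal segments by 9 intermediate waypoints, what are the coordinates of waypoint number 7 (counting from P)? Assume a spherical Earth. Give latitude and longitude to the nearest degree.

Convert each endpoint to a unit vector on the sphere (x = cos φ cos λ, y = cos φ sin λ, z = sin φ).
The central angle between the endpoints is δ = arccos(p₁·p₂) ≈ 2.087 rad (119.6°).
Interpolate at f = 7/10 with slerp weights a = sin((1−f)δ)/sin δ ≈ 0.673, b = sin(fδ)/sin δ ≈ 1.143.
p = a·p₁ + b·p₂ ≈ (0.256, -0.047, -0.966); φ = arcsin(p_z) ≈ -74.93°, λ = atan2(p_y, p_x) ≈ -10.31°.

≈ (75°S, 10°W)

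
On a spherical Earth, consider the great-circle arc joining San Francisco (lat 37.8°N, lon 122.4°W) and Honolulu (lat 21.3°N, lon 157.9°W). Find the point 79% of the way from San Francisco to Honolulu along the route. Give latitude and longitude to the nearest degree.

≈ lat 25°N, lon 151°W

From cos δ = sin φ₁ sin φ₂ + cos φ₁ cos φ₂ cos Δλ, the central angle is δ ≈ 0.606 rad (34.7°).
Interpolate at f = 0.79 with slerp weights a = sin((1−f)δ)/sin δ ≈ 0.223, b = sin(fδ)/sin δ ≈ 0.809.
p = a·p₁ + b·p₂ ≈ (-0.792, -0.432, 0.430); φ = arcsin(p_z) ≈ 25.49°, λ = atan2(p_y, p_x) ≈ -151.40°.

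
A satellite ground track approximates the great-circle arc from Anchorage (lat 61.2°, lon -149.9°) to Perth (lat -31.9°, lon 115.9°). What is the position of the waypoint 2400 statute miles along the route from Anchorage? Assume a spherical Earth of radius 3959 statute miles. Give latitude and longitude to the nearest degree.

≈ lat 41°, lon 163°

Convert each endpoint to a unit vector on the sphere (x = cos φ cos λ, y = cos φ sin λ, z = sin φ).
The central angle between the endpoints is δ = arccos(p₁·p₂) ≈ 2.086 rad (119.5°). The total great-circle distance is δ·R ≈ 2.086 × 3959 ≈ 8260 mi, so the target fraction is f = 2400/8260 ≈ 0.291.
Interpolate at f ≈ 0.291 with slerp weights a = sin((1−f)δ)/sin δ ≈ 1.145, b = sin(fδ)/sin δ ≈ 0.655.
p = a·p₁ + b·p₂ ≈ (-0.720, 0.224, 0.657); φ = arcsin(p_z) ≈ 41.07°, λ = atan2(p_y, p_x) ≈ 162.75°.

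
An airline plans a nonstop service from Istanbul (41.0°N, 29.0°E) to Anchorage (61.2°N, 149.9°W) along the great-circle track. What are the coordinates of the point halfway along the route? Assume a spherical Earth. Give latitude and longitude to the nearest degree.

≈ 80°N, 27°E

Convert each endpoint to a unit vector on the sphere (x = cos φ cos λ, y = cos φ sin λ, z = sin φ).
The central angle between the endpoints is δ = arccos(p₁·p₂) ≈ 1.358 rad (77.8°).
Interpolate at f = 1/2 with slerp weights a = sin((1−f)δ)/sin δ ≈ 0.642, b = sin(fδ)/sin δ ≈ 0.642.
p = a·p₁ + b·p₂ ≈ (0.156, 0.080, 0.984); φ = arcsin(p_z) ≈ 79.89°, λ = atan2(p_y, p_x) ≈ 27.06°.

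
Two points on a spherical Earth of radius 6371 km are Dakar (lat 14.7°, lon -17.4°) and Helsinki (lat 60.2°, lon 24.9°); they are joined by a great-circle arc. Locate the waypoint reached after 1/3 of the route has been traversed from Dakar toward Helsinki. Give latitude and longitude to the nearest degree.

≈ lat 31°, lon -9°

Convert each endpoint to a unit vector on the sphere (x = cos φ cos λ, y = cos φ sin λ, z = sin φ).
The central angle between the endpoints is δ = arccos(p₁·p₂) ≈ 0.957 rad (54.8°).
Interpolate at f = 1/3 with slerp weights a = sin((1−f)δ)/sin δ ≈ 0.729, b = sin(fδ)/sin δ ≈ 0.384.
p = a·p₁ + b·p₂ ≈ (0.845, -0.130, 0.518); φ = arcsin(p_z) ≈ 31.19°, λ = atan2(p_y, p_x) ≈ -8.77°.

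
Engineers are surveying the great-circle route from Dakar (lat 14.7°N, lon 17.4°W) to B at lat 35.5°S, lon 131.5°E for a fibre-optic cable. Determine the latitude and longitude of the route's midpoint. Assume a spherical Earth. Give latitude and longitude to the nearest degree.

≈ lat 33°S, lon 40°E

Write both endpoints as unit vectors p₁, p₂ with components (cos φ cos λ, cos φ sin λ, sin φ).
The central angle between the endpoints is δ = arccos(p₁·p₂) ≈ 2.535 rad (145.2°).
Interpolate at f = 1/2 with slerp weights a = sin((1−f)δ)/sin δ ≈ 1.674, b = sin(fδ)/sin δ ≈ 1.674.
p = a·p₁ + b·p₂ ≈ (0.642, 0.537, -0.547); φ = arcsin(p_z) ≈ -33.19°, λ = atan2(p_y, p_x) ≈ 39.88°.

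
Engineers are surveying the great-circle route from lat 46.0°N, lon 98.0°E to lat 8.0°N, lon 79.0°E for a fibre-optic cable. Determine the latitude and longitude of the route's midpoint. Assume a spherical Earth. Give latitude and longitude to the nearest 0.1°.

≈ lat 27.3°N, lon 86.8°E

Write both endpoints as unit vectors p₁, p₂ with components (cos φ cos λ, cos φ sin λ, sin φ).
The central angle between the endpoints is δ = arccos(p₁·p₂) ≈ 0.722 rad (41.4°).
Interpolate at f = 1/2 with slerp weights a = sin((1−f)δ)/sin δ ≈ 0.534, b = sin(fδ)/sin δ ≈ 0.534.
p = a·p₁ + b·p₂ ≈ (0.049, 0.887, 0.459); φ = arcsin(p_z) ≈ 27.31°, λ = atan2(p_y, p_x) ≈ 86.82°.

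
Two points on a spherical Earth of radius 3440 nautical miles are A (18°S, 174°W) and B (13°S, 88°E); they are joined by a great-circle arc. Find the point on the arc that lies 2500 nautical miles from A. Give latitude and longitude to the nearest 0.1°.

≈ (23.1°S, 141.7°E)

Write both endpoints as unit vectors p₁, p₂ with components (cos φ cos λ, cos φ sin λ, sin φ).
The central angle between the endpoints is δ = arccos(p₁·p₂) ≈ 1.630 rad (93.4°). The total great-circle distance is δ·R ≈ 1.630 × 3440 ≈ 5608 nmi, so the target fraction is f = 2500/5608 ≈ 0.446.
Interpolate at f ≈ 0.446 with slerp weights a = sin((1−f)δ)/sin δ ≈ 0.787, b = sin(fδ)/sin δ ≈ 0.666.
p = a·p₁ + b·p₂ ≈ (-0.722, 0.570, -0.393); φ = arcsin(p_z) ≈ -23.14°, λ = atan2(p_y, p_x) ≈ 141.70°.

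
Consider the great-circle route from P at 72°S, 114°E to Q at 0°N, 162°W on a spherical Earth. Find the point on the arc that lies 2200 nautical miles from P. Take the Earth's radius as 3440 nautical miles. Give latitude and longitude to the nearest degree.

≈ 48°S, 177°E

The haversine formula gives a central angle δ ≈ 1.538 rad (88.1°) between the endpoints. The total great-circle distance is δ·R ≈ 1.538 × 3440 ≈ 5292 nmi, so the target fraction is f = 2200/5292 ≈ 0.416.
Interpolate at f ≈ 0.416 with slerp weights a = sin((1−f)δ)/sin δ ≈ 0.783, b = sin(fδ)/sin δ ≈ 0.597.
p = a·p₁ + b·p₂ ≈ (-0.666, 0.037, -0.745); φ = arcsin(p_z) ≈ -48.14°, λ = atan2(p_y, p_x) ≈ 176.86°.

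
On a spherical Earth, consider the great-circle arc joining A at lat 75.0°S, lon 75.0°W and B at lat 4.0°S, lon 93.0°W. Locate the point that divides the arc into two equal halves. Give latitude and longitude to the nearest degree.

≈ lat 40°S, lon 89°W

Write both endpoints as unit vectors p₁, p₂ with components (cos φ cos λ, cos φ sin λ, sin φ).
The central angle between the endpoints is δ = arccos(p₁·p₂) ≈ 1.253 rad (71.8°).
Interpolate at f = 1/2 with slerp weights a = sin((1−f)δ)/sin δ ≈ 0.617, b = sin(fδ)/sin δ ≈ 0.617.
p = a·p₁ + b·p₂ ≈ (0.009, -0.769, -0.639); φ = arcsin(p_z) ≈ -39.73°, λ = atan2(p_y, p_x) ≈ -89.32°.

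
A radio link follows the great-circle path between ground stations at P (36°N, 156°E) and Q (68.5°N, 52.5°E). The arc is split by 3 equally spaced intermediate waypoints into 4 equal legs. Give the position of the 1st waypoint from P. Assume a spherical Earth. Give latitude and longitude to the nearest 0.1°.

Write both endpoints as unit vectors p₁, p₂ with components (cos φ cos λ, cos φ sin λ, sin φ).
The central angle between the endpoints is δ = arccos(p₁·p₂) ≈ 1.073 rad (61.5°).
Interpolate at f = 1/4 with slerp weights a = sin((1−f)δ)/sin δ ≈ 0.820, b = sin(fδ)/sin δ ≈ 0.302.
p = a·p₁ + b·p₂ ≈ (-0.539, 0.358, 0.763); φ = arcsin(p_z) ≈ 49.71°, λ = atan2(p_y, p_x) ≈ 146.43°.

≈ (49.7°N, 146.4°E)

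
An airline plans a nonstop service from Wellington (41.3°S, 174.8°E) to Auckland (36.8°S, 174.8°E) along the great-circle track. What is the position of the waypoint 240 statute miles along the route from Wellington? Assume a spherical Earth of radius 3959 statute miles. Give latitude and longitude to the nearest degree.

≈ (38°S, 175°E)

The haversine formula gives a central angle δ ≈ 0.079 rad (4.5°) between the endpoints. The total great-circle distance is δ·R ≈ 0.079 × 3959 ≈ 311 mi, so the target fraction is f = 240/311 ≈ 0.772.
Interpolate at f ≈ 0.772 with slerp weights a = sin((1−f)δ)/sin δ ≈ 0.228, b = sin(fδ)/sin δ ≈ 0.772.
p = a·p₁ + b·p₂ ≈ (-0.787, 0.072, -0.613); φ = arcsin(p_z) ≈ -37.83°, λ = atan2(p_y, p_x) ≈ 174.80°.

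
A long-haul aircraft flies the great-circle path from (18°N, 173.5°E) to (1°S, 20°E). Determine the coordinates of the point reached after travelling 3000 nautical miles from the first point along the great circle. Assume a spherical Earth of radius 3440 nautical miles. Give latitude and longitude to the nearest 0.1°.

≈ (34.4°N, 120.2°E)

The haversine formula gives a central angle δ ≈ 2.599 rad (148.9°) between the endpoints. The total great-circle distance is δ·R ≈ 2.599 × 3440 ≈ 8941 nmi, so the target fraction is f = 3000/8941 ≈ 0.336.
Interpolate at f ≈ 0.336 with slerp weights a = sin((1−f)δ)/sin δ ≈ 1.913, b = sin(fδ)/sin δ ≈ 1.483.
p = a·p₁ + b·p₂ ≈ (-0.415, 0.713, 0.565); φ = arcsin(p_z) ≈ 34.43°, λ = atan2(p_y, p_x) ≈ 120.17°.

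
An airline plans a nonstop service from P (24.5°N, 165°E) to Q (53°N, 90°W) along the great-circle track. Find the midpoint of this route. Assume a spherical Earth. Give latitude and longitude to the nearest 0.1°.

Write both endpoints as unit vectors p₁, p₂ with components (cos φ cos λ, cos φ sin λ, sin φ).
The central angle between the endpoints is δ = arccos(p₁·p₂) ≈ 1.380 rad (79.1°).
Interpolate at f = 1/2 with slerp weights a = sin((1−f)δ)/sin δ ≈ 0.648, b = sin(fδ)/sin δ ≈ 0.648.
p = a·p₁ + b·p₂ ≈ (-0.570, -0.237, 0.787); φ = arcsin(p_z) ≈ 51.87°, λ = atan2(p_y, p_x) ≈ -157.38°.

≈ (51.9°N, 157.4°W)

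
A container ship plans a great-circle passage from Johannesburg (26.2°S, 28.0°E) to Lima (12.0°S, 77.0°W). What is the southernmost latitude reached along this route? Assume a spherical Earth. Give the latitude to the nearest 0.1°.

≈ 31.2°S

The great circle lies in the plane with unit normal n̂ = (p₁ × p₂)/|p₁ × p₂|.
Here n̂_z ≈ -0.856; the vertex latitude is φ_max = arccos|n̂_z| ≈ 31.2°.
Check via Clairaut: cos φ_max = |cos φ₁| · sin C = cos(26.2°)·sin(107.5°) ≈ 0.856, again giving ≈ 31.2°.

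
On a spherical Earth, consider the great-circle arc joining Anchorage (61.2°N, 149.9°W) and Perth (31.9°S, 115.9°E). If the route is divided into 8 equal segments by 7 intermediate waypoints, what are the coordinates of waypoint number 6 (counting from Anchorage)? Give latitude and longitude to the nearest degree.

Write both endpoints as unit vectors p₁, p₂ with components (cos φ cos λ, cos φ sin λ, sin φ).
The central angle between the endpoints is δ = arccos(p₁·p₂) ≈ 2.086 rad (119.5°).
Interpolate at f = 6/8 with slerp weights a = sin((1−f)δ)/sin δ ≈ 0.573, b = sin(fδ)/sin δ ≈ 1.149.
p = a·p₁ + b·p₂ ≈ (-0.665, 0.739, -0.106); φ = arcsin(p_z) ≈ -6.06°, λ = atan2(p_y, p_x) ≈ 131.96°.

≈ (6°S, 132°E)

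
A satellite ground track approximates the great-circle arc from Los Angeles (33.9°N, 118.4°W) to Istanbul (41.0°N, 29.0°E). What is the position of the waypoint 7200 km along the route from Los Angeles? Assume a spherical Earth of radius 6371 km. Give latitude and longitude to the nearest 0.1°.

Write both endpoints as unit vectors p₁, p₂ with components (cos φ cos λ, cos φ sin λ, sin φ).
The central angle between the endpoints is δ = arccos(p₁·p₂) ≈ 1.733 rad (99.3°). The total great-circle distance is δ·R ≈ 1.733 × 6371 ≈ 11043 km, so the target fraction is f = 7200/11043 ≈ 0.652.
Interpolate at f ≈ 0.652 with slerp weights a = sin((1−f)δ)/sin δ ≈ 0.575, b = sin(fδ)/sin δ ≈ 0.917.
p = a·p₁ + b·p₂ ≈ (0.378, -0.084, 0.922); φ = arcsin(p_z) ≈ 67.21°, λ = atan2(p_y, p_x) ≈ -12.58°.

≈ 67.2°N, 12.6°W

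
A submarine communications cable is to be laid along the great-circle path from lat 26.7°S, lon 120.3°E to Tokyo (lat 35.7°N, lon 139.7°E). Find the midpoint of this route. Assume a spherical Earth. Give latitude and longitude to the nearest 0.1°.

Write both endpoints as unit vectors p₁, p₂ with components (cos φ cos λ, cos φ sin λ, sin φ).
The central angle between the endpoints is δ = arccos(p₁·p₂) ≈ 1.135 rad (65.0°).
Interpolate at f = 1/2 with slerp weights a = sin((1−f)δ)/sin δ ≈ 0.593, b = sin(fδ)/sin δ ≈ 0.593.
p = a·p₁ + b·p₂ ≈ (-0.635, 0.769, 0.080); φ = arcsin(p_z) ≈ 4.56°, λ = atan2(p_y, p_x) ≈ 129.53°.

≈ lat 4.6°N, lon 129.5°E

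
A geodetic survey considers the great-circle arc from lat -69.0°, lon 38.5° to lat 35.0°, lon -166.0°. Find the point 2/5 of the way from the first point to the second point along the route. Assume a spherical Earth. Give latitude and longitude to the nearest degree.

Write both endpoints as unit vectors p₁, p₂ with components (cos φ cos λ, cos φ sin λ, sin φ).
The central angle between the endpoints is δ = arccos(p₁·p₂) ≈ 2.502 rad (143.4°).
Interpolate at f = 2/5 with slerp weights a = sin((1−f)δ)/sin δ ≈ 1.672, b = sin(fδ)/sin δ ≈ 1.412.
p = a·p₁ + b·p₂ ≈ (-0.653, 0.093, -0.752); φ = arcsin(p_z) ≈ -48.74°, λ = atan2(p_y, p_x) ≈ 171.86°.

≈ lat -49°, lon 172°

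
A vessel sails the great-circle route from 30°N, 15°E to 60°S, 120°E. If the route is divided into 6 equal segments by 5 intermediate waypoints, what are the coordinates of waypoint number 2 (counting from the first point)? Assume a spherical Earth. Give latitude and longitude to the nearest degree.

≈ 5°S, 37°E

From cos δ = sin φ₁ sin φ₂ + cos φ₁ cos φ₂ cos Δλ, the central angle is δ ≈ 2.147 rad (123.0°).
Interpolate at f = 2/6 with slerp weights a = sin((1−f)δ)/sin δ ≈ 1.181, b = sin(fδ)/sin δ ≈ 0.783.
p = a·p₁ + b·p₂ ≈ (0.792, 0.604, -0.087); φ = arcsin(p_z) ≈ -5.00°, λ = atan2(p_y, p_x) ≈ 37.30°.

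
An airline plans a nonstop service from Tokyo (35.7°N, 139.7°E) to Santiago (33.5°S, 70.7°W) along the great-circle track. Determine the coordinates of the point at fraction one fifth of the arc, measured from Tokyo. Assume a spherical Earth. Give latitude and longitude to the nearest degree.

≈ 28°N, 175°E

Convert each endpoint to a unit vector on the sphere (x = cos φ cos λ, y = cos φ sin λ, z = sin φ).
The central angle between the endpoints is δ = arccos(p₁·p₂) ≈ 2.705 rad (155.0°).
Interpolate at f = 1/5 with slerp weights a = sin((1−f)δ)/sin δ ≈ 1.961, b = sin(fδ)/sin δ ≈ 1.218.
p = a·p₁ + b·p₂ ≈ (-0.879, 0.071, 0.472); φ = arcsin(p_z) ≈ 28.17°, λ = atan2(p_y, p_x) ≈ 175.35°.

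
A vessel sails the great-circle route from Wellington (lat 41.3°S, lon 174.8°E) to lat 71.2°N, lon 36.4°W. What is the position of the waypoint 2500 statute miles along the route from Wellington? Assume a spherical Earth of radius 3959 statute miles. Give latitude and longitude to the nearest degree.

≈ lat 6°S, lon 175°W

Convert each endpoint to a unit vector on the sphere (x = cos φ cos λ, y = cos φ sin λ, z = sin φ).
The central angle between the endpoints is δ = arccos(p₁·p₂) ≈ 2.553 rad (146.3°). The total great-circle distance is δ·R ≈ 2.553 × 3959 ≈ 10108 mi, so the target fraction is f = 2500/10108 ≈ 0.247.
Interpolate at f ≈ 0.247 with slerp weights a = sin((1−f)δ)/sin δ ≈ 1.692, b = sin(fδ)/sin δ ≈ 1.064.
p = a·p₁ + b·p₂ ≈ (-0.990, -0.088, -0.110); φ = arcsin(p_z) ≈ -6.30°, λ = atan2(p_y, p_x) ≈ -174.91°.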